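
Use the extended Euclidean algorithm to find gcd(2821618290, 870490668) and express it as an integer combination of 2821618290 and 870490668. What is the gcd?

Repeated division:
2821618290 = 3·870490668 + 210146286
870490668 = 4·210146286 + 29905524
210146286 = 7·29905524 + 807618
29905524 = 37·807618 + 23658
807618 = 34·23658 + 3246
23658 = 7·3246 + 936
3246 = 3·936 + 438
936 = 2·438 + 60
438 = 7·60 + 18
60 = 3·18 + 6
18 = 3·6 + 0
gcd(2821618290, 870490668) = 6.
Express as a combination:
6 = 60 − 3·18
6 = −3·438 + 22·60
6 = 22·936 − 47·438
6 = −47·3246 + 163·936
6 = 163·23658 − 1188·3246
6 = −1188·807618 + 40555·23658
6 = 40555·29905524 − 1501723·807618
6 = −1501723·210146286 + 10552616·29905524
6 = 10552616·870490668 − 43712187·210146286
6 = −43712187·2821618290 + 141689177·870490668
So 6 = (-43712187)·2821618290 + (141689177)·870490668.

6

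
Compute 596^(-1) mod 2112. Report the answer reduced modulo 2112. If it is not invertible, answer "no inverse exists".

no inverse exists

Compute gcd(596, 2112):
2112 = 3·596 + 324
596 = 1·324 + 272
324 = 1·272 + 52
272 = 5·52 + 12
52 = 4·12 + 4
12 = 3·4 + 0
The gcd is 4, not 1, hence no inverse exists.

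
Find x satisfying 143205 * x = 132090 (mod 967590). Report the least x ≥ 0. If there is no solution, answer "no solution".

46372

First find gcd(143205, 967590):
967590 = 6×143205 + 108360
143205 = 1×108360 + 34845
108360 = 3×34845 + 3825
34845 = 9×3825 + 420
3825 = 9×420 + 45
420 = 9×45 + 15
45 = 3×15 + 0
gcd = 15 and 15 | 132090, so solutions exist. Divide through by 15: 9547x ≡ 8806 (mod 64506).
Now find 9547⁻¹ mod 64506:
64506 = 6·9547 + 7224
9547 = 1·7224 + 2323
7224 = 3·2323 + 255
2323 = 9·255 + 28
255 = 9·28 + 3
28 = 9·3 + 1
3 = 3·1 + 0
Back-substitute:
1 = 28 − 9·3
1 = −9·255 + 82·28
1 = 82·2323 − 747·255
1 = −747·7224 + 2323·2323
1 = 2323·9547 − 3070·7224
1 = −3070·64506 + 20743·9547
So 9547⁻¹ ≡ 20743 (mod 64506).
Then x ≡ 20743·8806 ≡ 46372 (mod 64506); the smallest non-negative solution is x = 46372.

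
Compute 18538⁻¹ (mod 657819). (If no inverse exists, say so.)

Extended Euclidean algorithm:
657819 = 35·18538 + 8989
18538 = 2·8989 + 560
8989 = 16·560 + 29
560 = 19·29 + 9
29 = 3·9 + 2
9 = 4·2 + 1
2 = 2·1 + 0
The gcd is 1. Working backward:
1 = 9 − 4·2
1 = −4·29 + 13·9
1 = 13·560 − 251·29
1 = −251·8989 + 4029·560
1 = 4029·18538 − 8309·8989
1 = −8309·657819 + 294844·18538
So 18538·294844 ≡ 1 (mod 657819).

294844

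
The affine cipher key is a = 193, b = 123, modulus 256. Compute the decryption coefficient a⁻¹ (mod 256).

65

Extended Euclidean algorithm:
256 = 1*193 + 63
193 = 3*63 + 4
63 = 15*4 + 3
4 = 1*3 + 1
3 = 3*1 + 0
gcd = 1, so the inverse exists. Back-substitute:
1 = 4 − 3
1 = −63 + 16·4
1 = 16·193 − 49·63
1 = −49·256 + 65·193
So 193·65 ≡ 1 (mod 256).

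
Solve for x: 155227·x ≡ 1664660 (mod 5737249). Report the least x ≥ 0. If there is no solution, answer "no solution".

First find gcd(155227, 5737249):
5737249 = 36*155227 + 149077
155227 = 1*149077 + 6150
149077 = 24*6150 + 1477
6150 = 4*1477 + 242
1477 = 6*242 + 25
242 = 9*25 + 17
25 = 1*17 + 8
17 = 2*8 + 1
8 = 8*1 + 0
gcd = 1, so a unique solution mod 5737249 exists.
Back-substitute for the Bézout coefficients:
1 = 17 − 2·8
1 = −2·25 + 3·17
1 = 3·242 − 29·25
1 = −29·1477 + 177·242
1 = 177·6150 − 737·1477
1 = −737·149077 + 17865·6150
1 = 17865·155227 − 18602·149077
1 = −18602·5737249 + 687537·155227
So 155227·(687537) ≡ 1 (mod 5737249), giving 155227⁻¹ ≡ 687537.
x ≡ 155227⁻¹·1664660 ≡ 687537·1664660 ≡ 3013908 (mod 5737249).

3013908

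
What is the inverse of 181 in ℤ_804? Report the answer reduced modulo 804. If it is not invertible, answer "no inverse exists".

613

gcd(804, 181) by repeated division:
804 = 4*181 + 80
181 = 2*80 + 21
80 = 3*21 + 17
21 = 1*17 + 4
17 = 4*4 + 1
4 = 4*1 + 0
gcd = 1, so the inverse exists. Back-substitute:
1 = 17 − 4·4
1 = −4·21 + 5·17
1 = 5·80 − 19·21
1 = −19·181 + 43·80
1 = 43·804 − 191·181
Hence 181⁻¹ ≡ -191 ≡ 613 (mod 804).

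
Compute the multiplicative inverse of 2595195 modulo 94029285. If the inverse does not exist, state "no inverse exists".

no inverse exists

Euclidean algorithm on 94029285, 2595195:
94029285 = 36×2595195 + 602265
2595195 = 4×602265 + 186135
602265 = 3×186135 + 43860
186135 = 4×43860 + 10695
43860 = 4×10695 + 1080
10695 = 9×1080 + 975
1080 = 1×975 + 105
975 = 9×105 + 30
105 = 3×30 + 15
30 = 2×15 + 0
The gcd is 15, not 1, hence no inverse exists.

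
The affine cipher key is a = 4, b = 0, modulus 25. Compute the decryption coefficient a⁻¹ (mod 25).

19

Run Euclid on (25, 4):
25 = 6·4 + 1
4 = 4·1 + 0
gcd = 1, so the inverse exists. Back-substitute:
1 = 25 − 6·4
Hence 4⁻¹ ≡ -6 ≡ 19 (mod 25).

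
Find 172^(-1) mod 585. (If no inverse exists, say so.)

568

Run Euclid on (585, 172):
585 = 3×172 + 69
172 = 2×69 + 34
69 = 2×34 + 1
34 = 34×1 + 0
Since gcd(172, 585) = 1, back-substitute to write 1 as a combination:
1 = 69 − 2·34
1 = −2·172 + 5·69
1 = 5·585 − 17·172
So 172·(-17) ≡ 1 (mod 585), and -17 ≡ 568 (mod 585).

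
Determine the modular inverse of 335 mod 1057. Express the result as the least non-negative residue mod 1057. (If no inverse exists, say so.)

Apply the Euclidean algorithm to 1057 and 335:
1057 = 3×335 + 52
335 = 6×52 + 23
52 = 2×23 + 6
23 = 3×6 + 5
6 = 1×5 + 1
5 = 5×1 + 0
The gcd is 1. Working backward:
1 = 6 − 5
1 = −23 + 4·6
1 = 4·52 − 9·23
1 = −9·335 + 58·52
1 = 58·1057 − 183·335
So 335·(-183) ≡ 1 (mod 1057), and -183 ≡ 874 (mod 1057).

874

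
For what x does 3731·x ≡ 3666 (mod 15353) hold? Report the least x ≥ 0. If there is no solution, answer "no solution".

First find gcd(3731, 15353):
15353 = 4·3731 + 429
3731 = 8·429 + 299
429 = 1·299 + 130
299 = 2·130 + 39
130 = 3·39 + 13
39 = 3·13 + 0
gcd = 13 and 13 | 3666, so solutions exist. Divide through by 13: 287x ≡ 282 (mod 1181).
Now find 287⁻¹ mod 1181:
1181 = 4*287 + 33
287 = 8*33 + 23
33 = 1*23 + 10
23 = 2*10 + 3
10 = 3*3 + 1
3 = 3*1 + 0
Back-substitute:
1 = 10 − 3·3
1 = −3·23 + 7·10
1 = 7·33 − 10·23
1 = −10·287 + 87·33
1 = 87·1181 − 358·287
So 287·(-358) ≡ 1 (mod 1181), i.e. 287⁻¹ ≡ 823.
Then x ≡ 823·282 ≡ 610 (mod 1181); the smallest non-negative solution is x = 610.

610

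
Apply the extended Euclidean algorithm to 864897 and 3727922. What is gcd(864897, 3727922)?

11

Euclidean algorithm:
3727922 = 4*864897 + 268334
864897 = 3*268334 + 59895
268334 = 4*59895 + 28754
59895 = 2*28754 + 2387
28754 = 12*2387 + 110
2387 = 21*110 + 77
110 = 1*77 + 33
77 = 2*33 + 11
33 = 3*11 + 0
gcd(864897, 3727922) = 11.
Back-substituting:
11 = 77 − 2·33
11 = −2·110 + 3·77
11 = 3·2387 − 65·110
11 = −65·28754 + 783·2387
11 = 783·59895 − 1631·28754
11 = −1631·268334 + 7307·59895
11 = 7307·864897 − 23552·268334
11 = −23552·3727922 + 101515·864897
So 11 = (-23552)·3727922 + (101515)·864897.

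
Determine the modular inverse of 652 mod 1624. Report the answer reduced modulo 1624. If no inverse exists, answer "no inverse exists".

Euclidean algorithm on 1624, 652:
1624 = 2×652 + 320
652 = 2×320 + 12
320 = 26×12 + 8
12 = 1×8 + 4
8 = 2×4 + 0
gcd(652, 1624) = 4 ≠ 1, so 652 has no multiplicative inverse modulo 1624.

no inverse exists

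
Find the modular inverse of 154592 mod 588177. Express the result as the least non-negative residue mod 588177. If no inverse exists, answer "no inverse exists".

573137

gcd(588177, 154592) by repeated division:
588177 = 3×154592 + 124401
154592 = 1×124401 + 30191
124401 = 4×30191 + 3637
30191 = 8×3637 + 1095
3637 = 3×1095 + 352
1095 = 3×352 + 39
352 = 9×39 + 1
39 = 39×1 + 0
gcd = 1, so the inverse exists. Back-substitute:
1 = 352 − 9·39
1 = −9·1095 + 28·352
1 = 28·3637 − 93·1095
1 = −93·30191 + 772·3637
1 = 772·124401 − 3181·30191
1 = −3181·154592 + 3953·124401
1 = 3953·588177 − 15040·154592
Thus 154592·(-15040) ≡ 1 (mod 588177); reducing, -15040 mod 588177 = 573137.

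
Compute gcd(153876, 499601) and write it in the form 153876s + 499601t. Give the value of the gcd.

Repeated division:
499601 = 3*153876 + 37973
153876 = 4*37973 + 1984
37973 = 19*1984 + 277
1984 = 7*277 + 45
277 = 6*45 + 7
45 = 6*7 + 3
7 = 2*3 + 1
3 = 3*1 + 0
gcd(153876, 499601) = 1.
Working backward:
1 = 7 − 2·3
1 = −2·45 + 13·7
1 = 13·277 − 80·45
1 = −80·1984 + 573·277
1 = 573·37973 − 10967·1984
1 = −10967·153876 + 44441·37973
1 = 44441·499601 − 144290·153876
So 1 = (44441)·499601 + (-144290)·153876.

1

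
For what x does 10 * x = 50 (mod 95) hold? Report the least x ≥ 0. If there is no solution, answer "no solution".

First find gcd(10, 95):
95 = 9×10 + 5
10 = 2×5 + 0
gcd = 5 and 5 | 50, so solutions exist. Divide through by 5: 2x ≡ 10 (mod 19).
Now find 2⁻¹ mod 19:
19 = 9·2 + 1
2 = 2·1 + 0
Back-substitute:
1 = 19 − 9·2
So 2·(-9) ≡ 1 (mod 19), i.e. 2⁻¹ ≡ 10.
Then x ≡ 10·10 ≡ 5 (mod 19); the smallest non-negative solution is x = 5.

5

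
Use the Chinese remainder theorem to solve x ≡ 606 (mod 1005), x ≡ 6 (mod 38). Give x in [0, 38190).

34776

Write x = 606 + 1005·k. Then 1005·k ≡ 6 − 606 ≡ 8 (mod 38).
Need 1005⁻¹ mod 38. Extended Euclid on (38, 17):
38 = 2*17 + 4
17 = 4*4 + 1
4 = 4*1 + 0
Back-substitute:
1 = 17 − 4·4
1 = −4·38 + 9·17
1005⁻¹ ≡ 9 (mod 38), so k ≡ 9·8 ≡ 34 (mod 38).
x = 606 + 1005·34 = 34776.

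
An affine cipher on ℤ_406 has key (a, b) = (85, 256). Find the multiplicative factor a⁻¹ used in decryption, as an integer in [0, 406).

Run Euclid on (406, 85):
406 = 4*85 + 66
85 = 1*66 + 19
66 = 3*19 + 9
19 = 2*9 + 1
9 = 9*1 + 0
gcd = 1, so the inverse exists. Back-substitute:
1 = 19 − 2·9
1 = −2·66 + 7·19
1 = 7·85 − 9·66
1 = −9·406 + 43·85
So 85·43 ≡ 1 (mod 406).

43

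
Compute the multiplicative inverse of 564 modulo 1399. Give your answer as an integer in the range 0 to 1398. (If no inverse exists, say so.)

Apply the Euclidean algorithm to 1399 and 564:
1399 = 2×564 + 271
564 = 2×271 + 22
271 = 12×22 + 7
22 = 3×7 + 1
7 = 7×1 + 0
Since gcd(564, 1399) = 1, back-substitute to write 1 as a combination:
1 = 22 − 3·7
1 = −3·271 + 37·22
1 = 37·564 − 77·271
1 = −77·1399 + 191·564
So 564·191 ≡ 1 (mod 1399).

191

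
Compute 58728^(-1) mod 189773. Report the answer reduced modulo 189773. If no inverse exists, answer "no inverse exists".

Extended Euclidean algorithm:
189773 = 3·58728 + 13589
58728 = 4·13589 + 4372
13589 = 3·4372 + 473
4372 = 9·473 + 115
473 = 4·115 + 13
115 = 8·13 + 11
13 = 1·11 + 2
11 = 5·2 + 1
2 = 2·1 + 0
The gcd is 1. Working backward:
1 = 11 − 5·2
1 = −5·13 + 6·11
1 = 6·115 − 53·13
1 = −53·473 + 218·115
1 = 218·4372 − 2015·473
1 = −2015·13589 + 6263·4372
1 = 6263·58728 − 27067·13589
1 = −27067·189773 + 87464·58728
So 58728·87464 ≡ 1 (mod 189773).

87464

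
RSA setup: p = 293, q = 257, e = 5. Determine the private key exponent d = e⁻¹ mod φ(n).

φ(n) = (p−1)(q−1) = 292·256 = 74752.
Need d with 5·d ≡ 1 (mod 74752). Apply the extended Euclidean algorithm:
74752 = 14950·5 + 2
5 = 2·2 + 1
2 = 2·1 + 0
Back-substitute:
1 = 5 − 2·2
1 = −2·74752 + 29901·5
So 5·29901 ≡ 1 (mod 74752), hence d = 29901.

29901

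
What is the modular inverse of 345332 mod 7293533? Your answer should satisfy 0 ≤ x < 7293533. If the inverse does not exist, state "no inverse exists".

no inverse exists

Compute gcd(345332, 7293533):
7293533 = 21·345332 + 41561
345332 = 8·41561 + 12844
41561 = 3·12844 + 3029
12844 = 4·3029 + 728
3029 = 4·728 + 117
728 = 6·117 + 26
117 = 4·26 + 13
26 = 2·13 + 0
Since gcd = 13 > 1, 345332 is not a unit mod 7293533.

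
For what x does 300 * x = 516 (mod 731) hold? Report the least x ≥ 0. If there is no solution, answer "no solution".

First find gcd(300, 731):
731 = 2*300 + 131
300 = 2*131 + 38
131 = 3*38 + 17
38 = 2*17 + 4
17 = 4*4 + 1
4 = 4*1 + 0
gcd = 1, so a unique solution mod 731 exists.
Back-substitute for the Bézout coefficients:
1 = 17 − 4·4
1 = −4·38 + 9·17
1 = 9·131 − 31·38
1 = −31·300 + 71·131
1 = 71·731 − 173·300
So 300·(-173) ≡ 1 (mod 731), giving 300⁻¹ ≡ 558.
x ≡ 300⁻¹·516 ≡ 558·516 ≡ 645 (mod 731).

645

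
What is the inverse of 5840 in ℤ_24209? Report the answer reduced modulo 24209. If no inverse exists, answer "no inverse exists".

7756

gcd(24209, 5840) by repeated division:
24209 = 4×5840 + 849
5840 = 6×849 + 746
849 = 1×746 + 103
746 = 7×103 + 25
103 = 4×25 + 3
25 = 8×3 + 1
3 = 3×1 + 0
gcd = 1, so the inverse exists. Back-substitute:
1 = 25 − 8·3
1 = −8·103 + 33·25
1 = 33·746 − 239·103
1 = −239·849 + 272·746
1 = 272·5840 − 1871·849
1 = −1871·24209 + 7756·5840
So 5840·7756 ≡ 1 (mod 24209).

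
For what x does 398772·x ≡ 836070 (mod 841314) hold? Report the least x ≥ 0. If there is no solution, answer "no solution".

118653

First find gcd(398772, 841314):
841314 = 2×398772 + 43770
398772 = 9×43770 + 4842
43770 = 9×4842 + 192
4842 = 25×192 + 42
192 = 4×42 + 24
42 = 1×24 + 18
24 = 1×18 + 6
18 = 3×6 + 0
gcd = 6 and 6 | 836070, so solutions exist. Divide through by 6: 66462x ≡ 139345 (mod 140219).
Now find 66462⁻¹ mod 140219:
140219 = 2×66462 + 7295
66462 = 9×7295 + 807
7295 = 9×807 + 32
807 = 25×32 + 7
32 = 4×7 + 4
7 = 1×4 + 3
4 = 1×3 + 1
3 = 3×1 + 0
Back-substitute:
1 = 4 − 3
1 = −7 + 2·4
1 = 2·32 − 9·7
1 = −9·807 + 227·32
1 = 227·7295 − 2052·807
1 = −2052·66462 + 18695·7295
1 = 18695·140219 − 39442·66462
So 66462·(-39442) ≡ 1 (mod 140219), i.e. 66462⁻¹ ≡ 100777.
Then x ≡ 100777·139345 ≡ 118653 (mod 140219); the smallest non-negative solution is x = 118653.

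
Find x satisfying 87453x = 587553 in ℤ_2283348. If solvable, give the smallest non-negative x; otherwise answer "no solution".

561725

First find gcd(87453, 2283348):
2283348 = 26·87453 + 9570
87453 = 9·9570 + 1323
9570 = 7·1323 + 309
1323 = 4·309 + 87
309 = 3·87 + 48
87 = 1·48 + 39
48 = 1·39 + 9
39 = 4·9 + 3
9 = 3·3 + 0
gcd = 3 and 3 | 587553, so solutions exist. Divide through by 3: 29151x ≡ 195851 (mod 761116).
Now find 29151⁻¹ mod 761116:
761116 = 26×29151 + 3190
29151 = 9×3190 + 441
3190 = 7×441 + 103
441 = 4×103 + 29
103 = 3×29 + 16
29 = 1×16 + 13
16 = 1×13 + 3
13 = 4×3 + 1
3 = 3×1 + 0
Back-substitute:
1 = 13 − 4·3
1 = −4·16 + 5·13
1 = 5·29 − 9·16
1 = −9·103 + 32·29
1 = 32·441 − 137·103
1 = −137·3190 + 991·441
1 = 991·29151 − 9056·3190
1 = −9056·761116 + 236447·29151
So 29151⁻¹ ≡ 236447 (mod 761116).
Then x ≡ 236447·195851 ≡ 561725 (mod 761116); the smallest non-negative solution is x = 561725.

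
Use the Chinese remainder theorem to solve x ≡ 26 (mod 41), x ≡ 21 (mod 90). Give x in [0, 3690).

Write x = 26 + 41·k. Then 41·k ≡ 21 − 26 ≡ 85 (mod 90).
Need 41⁻¹ mod 90. Extended Euclid on (90, 41):
90 = 2×41 + 8
41 = 5×8 + 1
8 = 8×1 + 0
Back-substitute:
1 = 41 − 5·8
1 = −5·90 + 11·41
41⁻¹ ≡ 11 (mod 90), so k ≡ 11·85 ≡ 35 (mod 90).
x = 26 + 41·35 = 1461.

1461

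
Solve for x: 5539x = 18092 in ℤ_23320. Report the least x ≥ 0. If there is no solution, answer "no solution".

5868

First find gcd(5539, 23320):
23320 = 4*5539 + 1164
5539 = 4*1164 + 883
1164 = 1*883 + 281
883 = 3*281 + 40
281 = 7*40 + 1
40 = 40*1 + 0
gcd = 1, so a unique solution mod 23320 exists.
Back-substitute for the Bézout coefficients:
1 = 281 − 7·40
1 = −7·883 + 22·281
1 = 22·1164 − 29·883
1 = −29·5539 + 138·1164
1 = 138·23320 − 581·5539
So 5539·(-581) ≡ 1 (mod 23320), giving 5539⁻¹ ≡ 22739.
x ≡ 5539⁻¹·18092 ≡ 22739·18092 ≡ 5868 (mod 23320).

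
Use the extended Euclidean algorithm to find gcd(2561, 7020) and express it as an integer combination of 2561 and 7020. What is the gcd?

13

Repeated division:
7020 = 2*2561 + 1898
2561 = 1*1898 + 663
1898 = 2*663 + 572
663 = 1*572 + 91
572 = 6*91 + 26
91 = 3*26 + 13
26 = 2*13 + 0
gcd(2561, 7020) = 13.
Express as a combination:
13 = 91 − 3·26
13 = −3·572 + 19·91
13 = 19·663 − 22·572
13 = −22·1898 + 63·663
13 = 63·2561 − 85·1898
13 = −85·7020 + 233·2561
So 13 = (-85)·7020 + (233)·2561.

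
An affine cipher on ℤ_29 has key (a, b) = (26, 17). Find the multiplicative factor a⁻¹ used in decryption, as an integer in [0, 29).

gcd(29, 26) by repeated division:
29 = 1×26 + 3
26 = 8×3 + 2
3 = 1×2 + 1
2 = 2×1 + 0
gcd = 1, so the inverse exists. Back-substitute:
1 = 3 − 2
1 = −26 + 9·3
1 = 9·29 − 10·26
So 26·(-10) ≡ 1 (mod 29), and -10 ≡ 19 (mod 29).

19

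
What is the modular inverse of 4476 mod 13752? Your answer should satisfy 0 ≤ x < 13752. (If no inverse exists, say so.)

Euclidean algorithm on 13752, 4476:
13752 = 3×4476 + 324
4476 = 13×324 + 264
324 = 1×264 + 60
264 = 4×60 + 24
60 = 2×24 + 12
24 = 2×12 + 0
The gcd is 12, not 1, hence no inverse exists.

no inverse exists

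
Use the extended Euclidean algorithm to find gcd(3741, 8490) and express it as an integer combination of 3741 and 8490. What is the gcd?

Repeated division:
8490 = 2×3741 + 1008
3741 = 3×1008 + 717
1008 = 1×717 + 291
717 = 2×291 + 135
291 = 2×135 + 21
135 = 6×21 + 9
21 = 2×9 + 3
9 = 3×3 + 0
gcd(3741, 8490) = 3.
Express as a combination:
3 = 21 − 2·9
3 = −2·135 + 13·21
3 = 13·291 − 28·135
3 = −28·717 + 69·291
3 = 69·1008 − 97·717
3 = −97·3741 + 360·1008
3 = 360·8490 − 817·3741
So 3 = (360)·8490 + (-817)·3741.

3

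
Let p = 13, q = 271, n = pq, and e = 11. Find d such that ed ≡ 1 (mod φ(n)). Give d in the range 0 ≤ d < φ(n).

2651

φ(n) = (p−1)(q−1) = 12·270 = 3240.
Need d with 11·d ≡ 1 (mod 3240). Apply the extended Euclidean algorithm:
3240 = 294·11 + 6
11 = 1·6 + 5
6 = 1·5 + 1
5 = 5·1 + 0
Back-substitute:
1 = 6 − 5
1 = −11 + 2·6
1 = 2·3240 − 589·11
So 11·(-589) ≡ 1 (mod 3240), hence d ≡ -589 ≡ 2651 (mod 3240).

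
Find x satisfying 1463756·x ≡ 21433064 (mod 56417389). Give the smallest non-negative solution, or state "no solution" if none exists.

no solution

gcd(1463756, 56417389):
56417389 = 38*1463756 + 794661
1463756 = 1*794661 + 669095
794661 = 1*669095 + 125566
669095 = 5*125566 + 41265
125566 = 3*41265 + 1771
41265 = 23*1771 + 532
1771 = 3*532 + 175
532 = 3*175 + 7
175 = 25*7 + 0
gcd = 7, but 7 ∤ 21433064, so the congruence has no solution.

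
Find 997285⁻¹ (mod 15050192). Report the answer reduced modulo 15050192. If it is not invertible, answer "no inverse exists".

6762381

Apply the Euclidean algorithm to 15050192 and 997285:
15050192 = 15·997285 + 90917
997285 = 10·90917 + 88115
90917 = 1·88115 + 2802
88115 = 31·2802 + 1253
2802 = 2·1253 + 296
1253 = 4·296 + 69
296 = 4·69 + 20
69 = 3·20 + 9
20 = 2·9 + 2
9 = 4·2 + 1
2 = 2·1 + 0
The gcd is 1. Working backward:
1 = 9 − 4·2
1 = −4·20 + 9·9
1 = 9·69 − 31·20
1 = −31·296 + 133·69
1 = 133·1253 − 563·296
1 = −563·2802 + 1259·1253
1 = 1259·88115 − 39592·2802
1 = −39592·90917 + 40851·88115
1 = 40851·997285 − 448102·90917
1 = −448102·15050192 + 6762381·997285
So 997285·6762381 ≡ 1 (mod 15050192).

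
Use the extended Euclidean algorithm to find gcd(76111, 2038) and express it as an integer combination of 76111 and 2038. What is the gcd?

1

Euclidean algorithm:
76111 = 37×2038 + 705
2038 = 2×705 + 628
705 = 1×628 + 77
628 = 8×77 + 12
77 = 6×12 + 5
12 = 2×5 + 2
5 = 2×2 + 1
2 = 2×1 + 0
gcd(76111, 2038) = 1.
Working backward:
1 = 5 − 2·2
1 = −2·12 + 5·5
1 = 5·77 − 32·12
1 = −32·628 + 261·77
1 = 261·705 − 293·628
1 = −293·2038 + 847·705
1 = 847·76111 − 31632·2038
So 1 = (847)·76111 + (-31632)·2038.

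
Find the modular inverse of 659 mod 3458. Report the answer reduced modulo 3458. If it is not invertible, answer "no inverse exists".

1485

Apply the Euclidean algorithm to 3458 and 659:
3458 = 5·659 + 163
659 = 4·163 + 7
163 = 23·7 + 2
7 = 3·2 + 1
2 = 2·1 + 0
gcd = 1, so the inverse exists. Back-substitute:
1 = 7 − 3·2
1 = −3·163 + 70·7
1 = 70·659 − 283·163
1 = −283·3458 + 1485·659
So 659·1485 ≡ 1 (mod 3458).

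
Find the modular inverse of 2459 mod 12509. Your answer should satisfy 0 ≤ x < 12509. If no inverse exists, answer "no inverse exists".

gcd(12509, 2459) by repeated division:
12509 = 5*2459 + 214
2459 = 11*214 + 105
214 = 2*105 + 4
105 = 26*4 + 1
4 = 4*1 + 0
gcd = 1, so the inverse exists. Back-substitute:
1 = 105 − 26·4
1 = −26·214 + 53·105
1 = 53·2459 − 609·214
1 = −609·12509 + 3098·2459
So 2459·3098 ≡ 1 (mod 12509).

3098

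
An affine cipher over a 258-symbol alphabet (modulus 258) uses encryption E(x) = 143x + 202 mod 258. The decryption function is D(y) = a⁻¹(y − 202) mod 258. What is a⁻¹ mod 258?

83

gcd(258, 143) by repeated division:
258 = 1×143 + 115
143 = 1×115 + 28
115 = 4×28 + 3
28 = 9×3 + 1
3 = 3×1 + 0
Since gcd(143, 258) = 1, back-substitute to write 1 as a combination:
1 = 28 − 9·3
1 = −9·115 + 37·28
1 = 37·143 − 46·115
1 = −46·258 + 83·143
So 143·83 ≡ 1 (mod 258).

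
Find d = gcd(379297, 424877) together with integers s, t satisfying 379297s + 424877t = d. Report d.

1

Repeated division:
424877 = 1·379297 + 45580
379297 = 8·45580 + 14657
45580 = 3·14657 + 1609
14657 = 9·1609 + 176
1609 = 9·176 + 25
176 = 7·25 + 1
25 = 25·1 + 0
gcd(379297, 424877) = 1.
Express as a combination:
1 = 176 − 7·25
1 = −7·1609 + 64·176
1 = 64·14657 − 583·1609
1 = −583·45580 + 1813·14657
1 = 1813·379297 − 15087·45580
1 = −15087·424877 + 16900·379297
So 1 = (-15087)·424877 + (16900)·379297.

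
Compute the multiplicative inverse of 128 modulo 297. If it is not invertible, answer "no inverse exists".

Run Euclid on (297, 128):
297 = 2*128 + 41
128 = 3*41 + 5
41 = 8*5 + 1
5 = 5*1 + 0
Since gcd(128, 297) = 1, back-substitute to write 1 as a combination:
1 = 41 − 8·5
1 = −8·128 + 25·41
1 = 25·297 − 58·128
Thus 128·(-58) ≡ 1 (mod 297); reducing, -58 mod 297 = 239.

239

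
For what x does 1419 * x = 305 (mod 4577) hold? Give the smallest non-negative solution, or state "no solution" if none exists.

First find gcd(1419, 4577):
4577 = 3·1419 + 320
1419 = 4·320 + 139
320 = 2·139 + 42
139 = 3·42 + 13
42 = 3·13 + 3
13 = 4·3 + 1
3 = 3·1 + 0
gcd = 1, so a unique solution mod 4577 exists.
Back-substitute for the Bézout coefficients:
1 = 13 − 4·3
1 = −4·42 + 13·13
1 = 13·139 − 43·42
1 = −43·320 + 99·139
1 = 99·1419 − 439·320
1 = −439·4577 + 1416·1419
So 1419·(1416) ≡ 1 (mod 4577), giving 1419⁻¹ ≡ 1416.
x ≡ 1419⁻¹·305 ≡ 1416·305 ≡ 1642 (mod 4577).

1642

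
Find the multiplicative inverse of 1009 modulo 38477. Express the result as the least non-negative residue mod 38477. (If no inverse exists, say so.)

5415

Run Euclid on (38477, 1009):
38477 = 38×1009 + 135
1009 = 7×135 + 64
135 = 2×64 + 7
64 = 9×7 + 1
7 = 7×1 + 0
gcd = 1, so the inverse exists. Back-substitute:
1 = 64 − 9·7
1 = −9·135 + 19·64
1 = 19·1009 − 142·135
1 = −142·38477 + 5415·1009
So 1009·5415 ≡ 1 (mod 38477).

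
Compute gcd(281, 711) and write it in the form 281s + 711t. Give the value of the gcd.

Euclidean algorithm:
711 = 2×281 + 149
281 = 1×149 + 132
149 = 1×132 + 17
132 = 7×17 + 13
17 = 1×13 + 4
13 = 3×4 + 1
4 = 4×1 + 0
gcd(281, 711) = 1.
Back-substituting:
1 = 13 − 3·4
1 = −3·17 + 4·13
1 = 4·132 − 31·17
1 = −31·149 + 35·132
1 = 35·281 − 66·149
1 = −66·711 + 167·281
So 1 = (-66)·711 + (167)·281.

1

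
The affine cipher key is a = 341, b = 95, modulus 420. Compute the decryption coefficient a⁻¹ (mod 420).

gcd(420, 341) by repeated division:
420 = 1*341 + 79
341 = 4*79 + 25
79 = 3*25 + 4
25 = 6*4 + 1
4 = 4*1 + 0
gcd = 1, so the inverse exists. Back-substitute:
1 = 25 − 6·4
1 = −6·79 + 19·25
1 = 19·341 − 82·79
1 = −82·420 + 101·341
So 341·101 ≡ 1 (mod 420).

101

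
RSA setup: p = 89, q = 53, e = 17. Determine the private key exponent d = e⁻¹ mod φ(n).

φ(n) = (p−1)(q−1) = 88·52 = 4576.
Need d with 17·d ≡ 1 (mod 4576). Apply the extended Euclidean algorithm:
4576 = 269*17 + 3
17 = 5*3 + 2
3 = 1*2 + 1
2 = 2*1 + 0
Back-substitute:
1 = 3 − 2
1 = −17 + 6·3
1 = 6·4576 − 1615·17
So 17·(-1615) ≡ 1 (mod 4576), hence d ≡ -1615 ≡ 2961 (mod 4576).

2961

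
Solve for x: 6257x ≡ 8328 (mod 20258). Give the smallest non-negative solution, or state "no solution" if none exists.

4874

First find gcd(6257, 20258):
20258 = 3*6257 + 1487
6257 = 4*1487 + 309
1487 = 4*309 + 251
309 = 1*251 + 58
251 = 4*58 + 19
58 = 3*19 + 1
19 = 19*1 + 0
gcd = 1, so a unique solution mod 20258 exists.
Back-substitute for the Bézout coefficients:
1 = 58 − 3·19
1 = −3·251 + 13·58
1 = 13·309 − 16·251
1 = −16·1487 + 77·309
1 = 77·6257 − 324·1487
1 = −324·20258 + 1049·6257
So 6257·(1049) ≡ 1 (mod 20258), giving 6257⁻¹ ≡ 1049.
x ≡ 6257⁻¹·8328 ≡ 1049·8328 ≡ 4874 (mod 20258).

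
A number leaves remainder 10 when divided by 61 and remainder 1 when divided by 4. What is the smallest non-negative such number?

193

Write x = 10 + 61·k. Then 61·k ≡ 1 − 10 ≡ 3 (mod 4).
Need 61⁻¹ mod 4. Extended Euclid on (4, 1):
4 = 4·1 + 0
61⁻¹ ≡ 1 (mod 4), so k ≡ 1·3 ≡ 3 (mod 4).
x = 10 + 61·3 = 193.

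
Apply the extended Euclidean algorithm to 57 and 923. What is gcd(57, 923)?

Repeated division:
923 = 16×57 + 11
57 = 5×11 + 2
11 = 5×2 + 1
2 = 2×1 + 0
gcd(57, 923) = 1.
Back-substituting:
1 = 11 − 5·2
1 = −5·57 + 26·11
1 = 26·923 − 421·57
So 1 = (26)·923 + (-421)·57.

1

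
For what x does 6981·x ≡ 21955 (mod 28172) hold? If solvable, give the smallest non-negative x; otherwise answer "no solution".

16799

First find gcd(6981, 28172):
28172 = 4*6981 + 248
6981 = 28*248 + 37
248 = 6*37 + 26
37 = 1*26 + 11
26 = 2*11 + 4
11 = 2*4 + 3
4 = 1*3 + 1
3 = 3*1 + 0
gcd = 1, so a unique solution mod 28172 exists.
Back-substitute for the Bézout coefficients:
1 = 4 − 3
1 = −11 + 3·4
1 = 3·26 − 7·11
1 = −7·37 + 10·26
1 = 10·248 − 67·37
1 = −67·6981 + 1886·248
1 = 1886·28172 − 7611·6981
So 6981·(-7611) ≡ 1 (mod 28172), giving 6981⁻¹ ≡ 20561.
x ≡ 6981⁻¹·21955 ≡ 20561·21955 ≡ 16799 (mod 28172).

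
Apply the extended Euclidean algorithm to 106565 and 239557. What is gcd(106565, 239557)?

Repeated division:
239557 = 2*106565 + 26427
106565 = 4*26427 + 857
26427 = 30*857 + 717
857 = 1*717 + 140
717 = 5*140 + 17
140 = 8*17 + 4
17 = 4*4 + 1
4 = 4*1 + 0
gcd(106565, 239557) = 1.
Working backward:
1 = 17 − 4·4
1 = −4·140 + 33·17
1 = 33·717 − 169·140
1 = −169·857 + 202·717
1 = 202·26427 − 6229·857
1 = −6229·106565 + 25118·26427
1 = 25118·239557 − 56465·106565
So 1 = (25118)·239557 + (-56465)·106565.

1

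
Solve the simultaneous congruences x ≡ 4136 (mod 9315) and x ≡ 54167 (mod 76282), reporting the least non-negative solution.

434632721

Write x = 4136 + 9315·k. Then 9315·k ≡ 54167 − 4136 ≡ 50031 (mod 76282).
Need 9315⁻¹ mod 76282. Extended Euclid on (76282, 9315):
76282 = 8·9315 + 1762
9315 = 5·1762 + 505
1762 = 3·505 + 247
505 = 2·247 + 11
247 = 22·11 + 5
11 = 2·5 + 1
5 = 5·1 + 0
Back-substitute:
1 = 11 − 2·5
1 = −2·247 + 45·11
1 = 45·505 − 92·247
1 = −92·1762 + 321·505
1 = 321·9315 − 1697·1762
1 = −1697·76282 + 13897·9315
9315⁻¹ ≡ 13897 (mod 76282), so k ≡ 13897·50031 ≡ 46659 (mod 76282).
x = 4136 + 9315·46659 = 434632721.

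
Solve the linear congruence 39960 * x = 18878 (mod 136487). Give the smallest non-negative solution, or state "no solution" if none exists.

83498

First find gcd(39960, 136487):
136487 = 3×39960 + 16607
39960 = 2×16607 + 6746
16607 = 2×6746 + 3115
6746 = 2×3115 + 516
3115 = 6×516 + 19
516 = 27×19 + 3
19 = 6×3 + 1
3 = 3×1 + 0
gcd = 1, so a unique solution mod 136487 exists.
Back-substitute for the Bézout coefficients:
1 = 19 − 6·3
1 = −6·516 + 163·19
1 = 163·3115 − 984·516
1 = −984·6746 + 2131·3115
1 = 2131·16607 − 5246·6746
1 = −5246·39960 + 12623·16607
1 = 12623·136487 − 43115·39960
So 39960·(-43115) ≡ 1 (mod 136487), giving 39960⁻¹ ≡ 93372.
x ≡ 39960⁻¹·18878 ≡ 93372·18878 ≡ 83498 (mod 136487).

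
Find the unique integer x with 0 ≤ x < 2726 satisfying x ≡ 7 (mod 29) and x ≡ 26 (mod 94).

Write x = 7 + 29·k. Then 29·k ≡ 26 − 7 ≡ 19 (mod 94).
Need 29⁻¹ mod 94. Extended Euclid on (94, 29):
94 = 3×29 + 7
29 = 4×7 + 1
7 = 7×1 + 0
Back-substitute:
1 = 29 − 4·7
1 = −4·94 + 13·29
29⁻¹ ≡ 13 (mod 94), so k ≡ 13·19 ≡ 59 (mod 94).
x = 7 + 29·59 = 1718.

1718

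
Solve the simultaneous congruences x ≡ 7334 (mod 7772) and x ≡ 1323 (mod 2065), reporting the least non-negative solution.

Write x = 7334 + 7772·k. Then 7772·k ≡ 1323 − 7334 ≡ 184 (mod 2065).
Need 7772⁻¹ mod 2065. Extended Euclid on (2065, 1577):
2065 = 1·1577 + 488
1577 = 3·488 + 113
488 = 4·113 + 36
113 = 3·36 + 5
36 = 7·5 + 1
5 = 5·1 + 0
Back-substitute:
1 = 36 − 7·5
1 = −7·113 + 22·36
1 = 22·488 − 95·113
1 = −95·1577 + 307·488
1 = 307·2065 − 402·1577
7772⁻¹ ≡ 1663 (mod 2065), so k ≡ 1663·184 ≡ 372 (mod 2065).
x = 7334 + 7772·372 = 2898518.

2898518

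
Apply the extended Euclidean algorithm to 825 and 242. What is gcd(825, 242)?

Euclidean algorithm:
825 = 3×242 + 99
242 = 2×99 + 44
99 = 2×44 + 11
44 = 4×11 + 0
gcd(825, 242) = 11.
Express as a combination:
11 = 99 − 2·44
11 = −2·242 + 5·99
11 = 5·825 − 17·242
So 11 = (5)·825 + (-17)·242.

11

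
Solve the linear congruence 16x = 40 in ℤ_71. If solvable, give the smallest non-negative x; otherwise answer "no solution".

First find gcd(16, 71):
71 = 4·16 + 7
16 = 2·7 + 2
7 = 3·2 + 1
2 = 2·1 + 0
gcd = 1, so a unique solution mod 71 exists.
Back-substitute for the Bézout coefficients:
1 = 7 − 3·2
1 = −3·16 + 7·7
1 = 7·71 − 31·16
So 16·(-31) ≡ 1 (mod 71), giving 16⁻¹ ≡ 40.
x ≡ 16⁻¹·40 ≡ 40·40 ≡ 38 (mod 71).

38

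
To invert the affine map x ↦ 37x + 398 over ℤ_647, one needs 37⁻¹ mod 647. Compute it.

Run Euclid on (647, 37):
647 = 17·37 + 18
37 = 2·18 + 1
18 = 18·1 + 0
Since gcd(37, 647) = 1, back-substitute to write 1 as a combination:
1 = 37 − 2·18
1 = −2·647 + 35·37
So 37·35 ≡ 1 (mod 647).

35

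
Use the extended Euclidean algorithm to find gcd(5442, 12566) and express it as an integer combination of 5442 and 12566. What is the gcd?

Repeated division:
12566 = 2×5442 + 1682
5442 = 3×1682 + 396
1682 = 4×396 + 98
396 = 4×98 + 4
98 = 24×4 + 2
4 = 2×2 + 0
gcd(5442, 12566) = 2.
Back-substituting:
2 = 98 − 24·4
2 = −24·396 + 97·98
2 = 97·1682 − 412·396
2 = −412·5442 + 1333·1682
2 = 1333·12566 − 3078·5442
So 2 = (1333)·12566 + (-3078)·5442.

2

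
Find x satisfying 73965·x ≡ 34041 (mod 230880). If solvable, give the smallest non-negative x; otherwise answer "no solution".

gcd(73965, 230880):
230880 = 3·73965 + 8985
73965 = 8·8985 + 2085
8985 = 4·2085 + 645
2085 = 3·645 + 150
645 = 4·150 + 45
150 = 3·45 + 15
45 = 3·15 + 0
gcd = 15, but 15 ∤ 34041, so the congruence has no solution.

no solution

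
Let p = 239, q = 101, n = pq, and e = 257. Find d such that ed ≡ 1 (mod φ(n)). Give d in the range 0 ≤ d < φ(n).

2593

φ(n) = (p−1)(q−1) = 238·100 = 23800.
Need d with 257·d ≡ 1 (mod 23800). Apply the extended Euclidean algorithm:
23800 = 92×257 + 156
257 = 1×156 + 101
156 = 1×101 + 55
101 = 1×55 + 46
55 = 1×46 + 9
46 = 5×9 + 1
9 = 9×1 + 0
Back-substitute:
1 = 46 − 5·9
1 = −5·55 + 6·46
1 = 6·101 − 11·55
1 = −11·156 + 17·101
1 = 17·257 − 28·156
1 = −28·23800 + 2593·257
So 257·2593 ≡ 1 (mod 23800), hence d = 2593.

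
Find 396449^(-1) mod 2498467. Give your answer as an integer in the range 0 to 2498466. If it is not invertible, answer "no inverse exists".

Extended Euclidean algorithm:
2498467 = 6*396449 + 119773
396449 = 3*119773 + 37130
119773 = 3*37130 + 8383
37130 = 4*8383 + 3598
8383 = 2*3598 + 1187
3598 = 3*1187 + 37
1187 = 32*37 + 3
37 = 12*3 + 1
3 = 3*1 + 0
Since gcd(396449, 2498467) = 1, back-substitute to write 1 as a combination:
1 = 37 − 12·3
1 = −12·1187 + 385·37
1 = 385·3598 − 1167·1187
1 = −1167·8383 + 2719·3598
1 = 2719·37130 − 12043·8383
1 = −12043·119773 + 38848·37130
1 = 38848·396449 − 128587·119773
1 = −128587·2498467 + 810370·396449
So 396449·810370 ≡ 1 (mod 2498467).

810370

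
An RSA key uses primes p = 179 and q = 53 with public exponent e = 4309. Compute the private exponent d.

6485

φ(n) = (p−1)(q−1) = 178·52 = 9256.
Need d with 4309·d ≡ 1 (mod 9256). Apply the extended Euclidean algorithm:
9256 = 2*4309 + 638
4309 = 6*638 + 481
638 = 1*481 + 157
481 = 3*157 + 10
157 = 15*10 + 7
10 = 1*7 + 3
7 = 2*3 + 1
3 = 3*1 + 0
Back-substitute:
1 = 7 − 2·3
1 = −2·10 + 3·7
1 = 3·157 − 47·10
1 = −47·481 + 144·157
1 = 144·638 − 191·481
1 = −191·4309 + 1290·638
1 = 1290·9256 − 2771·4309
So 4309·(-2771) ≡ 1 (mod 9256), hence d ≡ -2771 ≡ 6485 (mod 9256).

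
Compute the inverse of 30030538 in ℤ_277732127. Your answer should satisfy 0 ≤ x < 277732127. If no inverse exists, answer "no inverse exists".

185954124

Apply the Euclidean algorithm to 277732127 and 30030538:
277732127 = 9*30030538 + 7457285
30030538 = 4*7457285 + 201398
7457285 = 37*201398 + 5559
201398 = 36*5559 + 1274
5559 = 4*1274 + 463
1274 = 2*463 + 348
463 = 1*348 + 115
348 = 3*115 + 3
115 = 38*3 + 1
3 = 3*1 + 0
The gcd is 1. Working backward:
1 = 115 − 38·3
1 = −38·348 + 115·115
1 = 115·463 − 153·348
1 = −153·1274 + 421·463
1 = 421·5559 − 1837·1274
1 = −1837·201398 + 66553·5559
1 = 66553·7457285 − 2464298·201398
1 = −2464298·30030538 + 9923745·7457285
1 = 9923745·277732127 − 91778003·30030538
Hence 30030538⁻¹ ≡ -91778003 ≡ 185954124 (mod 277732127).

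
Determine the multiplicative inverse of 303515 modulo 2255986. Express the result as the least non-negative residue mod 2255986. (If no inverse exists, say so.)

522077

Extended Euclidean algorithm:
2255986 = 7×303515 + 131381
303515 = 2×131381 + 40753
131381 = 3×40753 + 9122
40753 = 4×9122 + 4265
9122 = 2×4265 + 592
4265 = 7×592 + 121
592 = 4×121 + 108
121 = 1×108 + 13
108 = 8×13 + 4
13 = 3×4 + 1
4 = 4×1 + 0
The gcd is 1. Working backward:
1 = 13 − 3·4
1 = −3·108 + 25·13
1 = 25·121 − 28·108
1 = −28·592 + 137·121
1 = 137·4265 − 987·592
1 = −987·9122 + 2111·4265
1 = 2111·40753 − 9431·9122
1 = −9431·131381 + 30404·40753
1 = 30404·303515 − 70239·131381
1 = −70239·2255986 + 522077·303515
So 303515·522077 ≡ 1 (mod 2255986).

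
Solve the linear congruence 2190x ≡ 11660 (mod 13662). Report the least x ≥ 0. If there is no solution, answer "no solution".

gcd(2190, 13662):
13662 = 6×2190 + 522
2190 = 4×522 + 102
522 = 5×102 + 12
102 = 8×12 + 6
12 = 2×6 + 0
gcd = 6, but 6 ∤ 11660, so the congruence has no solution.

no solution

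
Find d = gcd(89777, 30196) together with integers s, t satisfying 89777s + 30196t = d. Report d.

1

Repeated division:
89777 = 2×30196 + 29385
30196 = 1×29385 + 811
29385 = 36×811 + 189
811 = 4×189 + 55
189 = 3×55 + 24
55 = 2×24 + 7
24 = 3×7 + 3
7 = 2×3 + 1
3 = 3×1 + 0
gcd(89777, 30196) = 1.
Back-substituting:
1 = 7 − 2·3
1 = −2·24 + 7·7
1 = 7·55 − 16·24
1 = −16·189 + 55·55
1 = 55·811 − 236·189
1 = −236·29385 + 8551·811
1 = 8551·30196 − 8787·29385
1 = −8787·89777 + 26125·30196
So 1 = (-8787)·89777 + (26125)·30196.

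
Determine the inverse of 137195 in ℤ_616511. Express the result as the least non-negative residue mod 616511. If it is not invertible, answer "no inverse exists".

Extended Euclidean algorithm:
616511 = 4*137195 + 67731
137195 = 2*67731 + 1733
67731 = 39*1733 + 144
1733 = 12*144 + 5
144 = 28*5 + 4
5 = 1*4 + 1
4 = 4*1 + 0
Since gcd(137195, 616511) = 1, back-substitute to write 1 as a combination:
1 = 5 − 4
1 = −144 + 29·5
1 = 29·1733 − 349·144
1 = −349·67731 + 13640·1733
1 = 13640·137195 − 27629·67731
1 = −27629·616511 + 124156·137195
So 137195·124156 ≡ 1 (mod 616511).

124156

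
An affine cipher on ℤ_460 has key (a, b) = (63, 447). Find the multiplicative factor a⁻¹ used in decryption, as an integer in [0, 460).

387

Run Euclid on (460, 63):
460 = 7×63 + 19
63 = 3×19 + 6
19 = 3×6 + 1
6 = 6×1 + 0
Since gcd(63, 460) = 1, back-substitute to write 1 as a combination:
1 = 19 − 3·6
1 = −3·63 + 10·19
1 = 10·460 − 73·63
Thus 63·(-73) ≡ 1 (mod 460); reducing, -73 mod 460 = 387.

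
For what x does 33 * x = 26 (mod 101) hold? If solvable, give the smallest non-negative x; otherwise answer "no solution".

62

First find gcd(33, 101):
101 = 3*33 + 2
33 = 16*2 + 1
2 = 2*1 + 0
gcd = 1, so a unique solution mod 101 exists.
Back-substitute for the Bézout coefficients:
1 = 33 − 16·2
1 = −16·101 + 49·33
So 33·(49) ≡ 1 (mod 101), giving 33⁻¹ ≡ 49.
x ≡ 33⁻¹·26 ≡ 49·26 ≡ 62 (mod 101).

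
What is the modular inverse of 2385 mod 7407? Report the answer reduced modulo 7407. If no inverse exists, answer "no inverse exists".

no inverse exists

Compute gcd(2385, 7407):
7407 = 3·2385 + 252
2385 = 9·252 + 117
252 = 2·117 + 18
117 = 6·18 + 9
18 = 2·9 + 0
gcd(2385, 7407) = 9 ≠ 1, so 2385 has no multiplicative inverse modulo 7407.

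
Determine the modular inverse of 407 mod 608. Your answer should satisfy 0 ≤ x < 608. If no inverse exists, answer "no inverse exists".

487

gcd(608, 407) by repeated division:
608 = 1×407 + 201
407 = 2×201 + 5
201 = 40×5 + 1
5 = 5×1 + 0
The gcd is 1. Working backward:
1 = 201 − 40·5
1 = −40·407 + 81·201
1 = 81·608 − 121·407
So 407·(-121) ≡ 1 (mod 608), and -121 ≡ 487 (mod 608).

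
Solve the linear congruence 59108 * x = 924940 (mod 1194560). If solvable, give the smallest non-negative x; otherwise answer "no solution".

80875

First find gcd(59108, 1194560):
1194560 = 20*59108 + 12400
59108 = 4*12400 + 9508
12400 = 1*9508 + 2892
9508 = 3*2892 + 832
2892 = 3*832 + 396
832 = 2*396 + 40
396 = 9*40 + 36
40 = 1*36 + 4
36 = 9*4 + 0
gcd = 4 and 4 | 924940, so solutions exist. Divide through by 4: 14777x ≡ 231235 (mod 298640).
Now find 14777⁻¹ mod 298640:
298640 = 20*14777 + 3100
14777 = 4*3100 + 2377
3100 = 1*2377 + 723
2377 = 3*723 + 208
723 = 3*208 + 99
208 = 2*99 + 10
99 = 9*10 + 9
10 = 1*9 + 1
9 = 9*1 + 0
Back-substitute:
1 = 10 − 9
1 = −99 + 10·10
1 = 10·208 − 21·99
1 = −21·723 + 73·208
1 = 73·2377 − 240·723
1 = −240·3100 + 313·2377
1 = 313·14777 − 1492·3100
1 = −1492·298640 + 30153·14777
So 14777⁻¹ ≡ 30153 (mod 298640).
Then x ≡ 30153·231235 ≡ 80875 (mod 298640); the smallest non-negative solution is x = 80875.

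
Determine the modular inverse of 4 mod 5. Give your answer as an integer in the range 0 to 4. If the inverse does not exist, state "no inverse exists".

4

gcd(5, 4) by repeated division:
5 = 1*4 + 1
4 = 4*1 + 0
gcd = 1, so the inverse exists. Back-substitute:
1 = 5 − 4
Thus 4·(-1) ≡ 1 (mod 5); reducing, -1 mod 5 = 4.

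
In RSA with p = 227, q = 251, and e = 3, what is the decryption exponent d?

φ(n) = (p−1)(q−1) = 226·250 = 56500.
Need d with 3·d ≡ 1 (mod 56500). Apply the extended Euclidean algorithm:
56500 = 18833·3 + 1
3 = 3·1 + 0
Back-substitute:
1 = 56500 − 18833·3
So 3·(-18833) ≡ 1 (mod 56500), hence d ≡ -18833 ≡ 37667 (mod 56500).

37667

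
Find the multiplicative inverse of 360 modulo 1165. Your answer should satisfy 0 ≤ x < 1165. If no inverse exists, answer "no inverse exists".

Compute gcd(360, 1165):
1165 = 3×360 + 85
360 = 4×85 + 20
85 = 4×20 + 5
20 = 4×5 + 0
Since gcd = 5 > 1, 360 is not a unit mod 1165.

no inverse exists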